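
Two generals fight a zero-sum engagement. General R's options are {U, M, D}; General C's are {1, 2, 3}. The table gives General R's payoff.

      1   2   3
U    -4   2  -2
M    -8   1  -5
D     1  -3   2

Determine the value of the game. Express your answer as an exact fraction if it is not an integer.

Row minima: U → -4, M → -8, D → -3; maximin = -3.
Column maxima: 1 → 1, 2 → 2, 3 → 2; minimax = 1.
-3 ≠ 1, so there is no saddle point; optimal play is mixed.
M is strictly dominated by U, so General R never plays it.
3 is strictly dominated by 1 (it gives General R strictly more in every row), so General C never plays it.
On the remaining 2×2 (U, D vs 1, 2):
Let General R play U with probability p. Expected payoff against 1: (-4)p + 1(1−p) = −5p + 1; against 2: 2p + (-3)(1−p) = 5p − 3.
Setting these equal: −5p + 1 = 5p − 3 ⇒ −10p = -4 ⇒ p = 2/5, and the value is (-5)·(2/5) + 1 = -1.
For General C: with q = P(1), equating U's and D's payoffs gives −6q + 2 = 4q − 3 ⇒ q = 1/2.

-1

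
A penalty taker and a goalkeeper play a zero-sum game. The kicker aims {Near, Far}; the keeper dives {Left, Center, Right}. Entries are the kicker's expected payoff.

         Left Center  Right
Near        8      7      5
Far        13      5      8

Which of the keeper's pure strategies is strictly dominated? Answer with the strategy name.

Left

Center holds the kicker's payoff strictly below Left in every row: 7 < 8, 5 < 13.
So Left is strictly dominated for the keeper.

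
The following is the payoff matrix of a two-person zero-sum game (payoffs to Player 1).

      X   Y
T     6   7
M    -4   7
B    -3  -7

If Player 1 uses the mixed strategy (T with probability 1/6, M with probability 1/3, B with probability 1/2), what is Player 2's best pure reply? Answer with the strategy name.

If Player 2 plays X, Player 1's expected payoff is (1/6)·6 + (1/3)·(-4) + (1/2)·(-3) = -11/6.
If Player 2 plays Y, Player 1's expected payoff is (1/6)·7 + (1/3)·7 + (1/2)·(-7) = 0.
Player 2 minimizes Player 1's payoff; the smallest is -11/6, so the best response is X.

X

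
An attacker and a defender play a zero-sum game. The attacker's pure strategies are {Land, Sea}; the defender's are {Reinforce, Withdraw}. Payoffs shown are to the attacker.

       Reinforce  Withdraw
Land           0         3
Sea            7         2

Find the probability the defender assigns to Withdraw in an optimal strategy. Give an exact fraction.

Row minima: Land → 0, Sea → 2; maximin = 2.
Column maxima: Reinforce → 7, Withdraw → 3; minimax = 3.
2 ≠ 3, so there is no saddle point; optimal play is mixed.
Let the attacker play Land with probability p. Expected payoff against Reinforce: 0p + 7(1−p) = −7p + 7; against Withdraw: 3p + 2(1−p) = p + 2.
Setting these equal: −7p + 7 = p + 2 ⇒ −8p = -5 ⇒ p = 5/8, and the value is (-7)·(5/8) + 7 = 21/8.
For the defender: with q = P(Reinforce), equating Land's and Sea's payoffs gives −3q + 3 = 5q + 2 ⇒ q = 1/8.

7/8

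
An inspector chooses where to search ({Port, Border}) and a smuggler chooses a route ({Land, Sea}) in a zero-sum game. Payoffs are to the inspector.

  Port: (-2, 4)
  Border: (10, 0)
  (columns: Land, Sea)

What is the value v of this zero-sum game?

Row minima: Port → -2, Border → 0; maximin = 0.
Column maxima: Land → 10, Sea → 4; minimax = 4.
0 ≠ 4, so there is no saddle point; optimal play is mixed.
Let the inspector play Port with probability p. Expected payoff against Land: (-2)p + 10(1−p) = −12p + 10; against Sea: 4p + 0(1−p) = 4p.
Setting these equal: −12p + 10 = 4p ⇒ −16p = -10 ⇒ p = 5/8, and the value is (-12)·(5/8) + 10 = 5/2.
For the smuggler: with q = P(Land), equating Port's and Border's payoffs gives −6q + 4 = 10q ⇒ q = 1/4.

5/2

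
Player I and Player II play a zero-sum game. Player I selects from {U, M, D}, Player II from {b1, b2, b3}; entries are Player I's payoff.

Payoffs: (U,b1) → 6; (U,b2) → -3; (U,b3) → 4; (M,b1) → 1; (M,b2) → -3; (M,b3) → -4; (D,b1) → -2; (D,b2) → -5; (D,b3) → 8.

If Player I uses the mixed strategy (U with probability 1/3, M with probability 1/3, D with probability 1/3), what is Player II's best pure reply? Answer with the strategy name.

If Player II plays b1, Player I's expected payoff is (1/3)·6 + (1/3)·1 + (1/3)·(-2) = 5/3.
If Player II plays b2, Player I's expected payoff is (1/3)·(-3) + (1/3)·(-3) + (1/3)·(-5) = -11/3.
If Player II plays b3, Player I's expected payoff is (1/3)·4 + (1/3)·(-4) + (1/3)·8 = 8/3.
Player II minimizes Player I's payoff; the smallest is -11/3, so the best response is b2.

b2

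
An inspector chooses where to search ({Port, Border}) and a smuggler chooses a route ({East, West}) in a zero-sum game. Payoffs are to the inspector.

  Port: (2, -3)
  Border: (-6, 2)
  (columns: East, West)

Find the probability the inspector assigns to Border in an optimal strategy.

Row minima: Port → -3, Border → -6; maximin = -3.
Column maxima: East → 2, West → 2; minimax = 2.
-3 ≠ 2, so there is no saddle point; optimal play is mixed.
Let the inspector play Port with probability p. Expected payoff against East: 2p + (-6)(1−p) = 8p − 6; against West: (-3)p + 2(1−p) = −5p + 2.
Setting these equal: 8p − 6 = −5p + 2 ⇒ 13p = 8 ⇒ p = 8/13, and the value is (8)·(8/13) − 6 = -14/13.
For the smuggler: with q = P(East), equating Port's and Border's payoffs gives 5q − 3 = −8q + 2 ⇒ q = 5/13.

5/13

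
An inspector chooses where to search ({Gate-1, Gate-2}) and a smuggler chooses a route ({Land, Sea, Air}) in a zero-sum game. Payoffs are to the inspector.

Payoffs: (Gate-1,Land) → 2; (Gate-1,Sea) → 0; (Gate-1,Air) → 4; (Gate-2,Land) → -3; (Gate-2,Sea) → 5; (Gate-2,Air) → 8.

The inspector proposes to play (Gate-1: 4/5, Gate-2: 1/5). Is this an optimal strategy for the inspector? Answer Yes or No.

Yes

Against Land this mix gives (4/5)·2 + (1/5)·(-3) = 1.
Against Sea this mix gives (4/5)·0 + (1/5)·5 = 1.
Against Air this mix gives (4/5)·4 + (1/5)·8 = 24/5.
All of the smuggler's active replies (Land, Sea) yield 1, and no column does worse for the inspector. The mix makes the smuggler indifferent and guarantees 1, so it is optimal.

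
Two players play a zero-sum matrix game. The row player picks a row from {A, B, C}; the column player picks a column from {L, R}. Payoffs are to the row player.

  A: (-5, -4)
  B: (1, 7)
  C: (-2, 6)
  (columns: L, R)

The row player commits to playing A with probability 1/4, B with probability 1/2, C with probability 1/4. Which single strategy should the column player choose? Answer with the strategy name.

L

If the column player plays L, the row player's expected payoff is (1/4)·(-5) + (1/2)·1 + (1/4)·(-2) = -5/4.
If the column player plays R, the row player's expected payoff is (1/4)·(-4) + (1/2)·7 + (1/4)·6 = 4.
The column player minimizes the row player's payoff; the smallest is -5/4, so the best response is L.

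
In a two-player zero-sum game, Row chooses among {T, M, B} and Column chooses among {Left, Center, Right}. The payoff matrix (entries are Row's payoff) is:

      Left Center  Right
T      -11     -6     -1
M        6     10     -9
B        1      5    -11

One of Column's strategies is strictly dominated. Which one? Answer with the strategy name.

Left holds Row's payoff strictly below Center in every row: -11 < -6, 6 < 10, 1 < 5.
So Center is strictly dominated for Column.

Center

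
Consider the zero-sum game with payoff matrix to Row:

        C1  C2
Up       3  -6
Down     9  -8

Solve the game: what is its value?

-6

Row minima: Up → -6, Down → -8; maximin = -6.
Column maxima: C1 → 9, C2 → -6; minimax = -6.
Since maximin = minimax = -6, there is a saddle point and the value is -6.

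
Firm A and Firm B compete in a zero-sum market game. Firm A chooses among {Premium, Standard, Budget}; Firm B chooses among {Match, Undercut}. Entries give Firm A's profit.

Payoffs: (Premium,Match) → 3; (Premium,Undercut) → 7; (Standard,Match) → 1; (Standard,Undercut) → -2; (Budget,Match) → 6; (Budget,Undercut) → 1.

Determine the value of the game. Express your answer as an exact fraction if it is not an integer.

Row minima: Premium → 3, Standard → -2, Budget → 1; maximin = 3.
Column maxima: Match → 6, Undercut → 7; minimax = 6.
3 ≠ 6, so there is no saddle point; optimal play is mixed.
Standard is strictly dominated by Premium, so Firm A never plays it.
On the remaining 2×2 (Premium, Budget vs Match, Undercut):
Let Firm A play Premium with probability p. Expected payoff against Match: 3p + 6(1−p) = −3p + 6; against Undercut: 7p + 1(1−p) = 6p + 1.
Setting these equal: −3p + 6 = 6p + 1 ⇒ −9p = -5 ⇒ p = 5/9, and the value is (-3)·(5/9) + 6 = 13/3.
For Firm B: with q = P(Match), equating Premium's and Budget's payoffs gives −4q + 7 = 5q + 1 ⇒ q = 2/3.

13/3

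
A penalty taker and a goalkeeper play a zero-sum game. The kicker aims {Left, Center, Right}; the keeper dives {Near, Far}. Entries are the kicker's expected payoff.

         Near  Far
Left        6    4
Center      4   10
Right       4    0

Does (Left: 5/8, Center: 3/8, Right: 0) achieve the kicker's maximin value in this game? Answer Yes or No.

Against Near this mix gives (5/8)·6 + (3/8)·4 = 21/4.
Against Far this mix gives (5/8)·4 + (3/8)·10 = 25/4.
The keeper will play Near, holding the kicker to 21/4. Shifting weight toward the row that does better against Near would raise this floor (the equalizing mix achieves 11/2 against both Near and Far), so the proposed strategy is not optimal.

No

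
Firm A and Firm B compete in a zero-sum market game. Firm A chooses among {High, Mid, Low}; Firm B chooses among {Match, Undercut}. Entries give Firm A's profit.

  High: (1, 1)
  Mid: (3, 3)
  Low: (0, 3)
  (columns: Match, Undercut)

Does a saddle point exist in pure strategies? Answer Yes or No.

Yes

Row minima: High → 1, Mid → 3, Low → 0; maximin = 3.
Column maxima: Match → 3, Undercut → 3; minimax = 3.
maximin = minimax = 3, so a saddle point exists.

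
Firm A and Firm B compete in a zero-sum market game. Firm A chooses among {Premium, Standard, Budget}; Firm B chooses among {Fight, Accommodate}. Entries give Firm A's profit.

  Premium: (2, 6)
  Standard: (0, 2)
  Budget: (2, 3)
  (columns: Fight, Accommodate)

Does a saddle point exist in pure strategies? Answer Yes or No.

Row minima: Premium → 2, Standard → 0, Budget → 2; maximin = 2.
Column maxima: Fight → 2, Accommodate → 6; minimax = 2.
maximin = minimax = 2, so a saddle point exists.

Yes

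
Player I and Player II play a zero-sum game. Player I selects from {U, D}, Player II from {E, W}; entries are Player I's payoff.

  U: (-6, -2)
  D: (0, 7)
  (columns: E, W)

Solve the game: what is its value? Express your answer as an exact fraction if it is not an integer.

Row minima: U → -6, D → 0; maximin = 0.
Column maxima: E → 0, W → 7; minimax = 0.
Since maximin = minimax = 0, there is a saddle point and the value is 0.

0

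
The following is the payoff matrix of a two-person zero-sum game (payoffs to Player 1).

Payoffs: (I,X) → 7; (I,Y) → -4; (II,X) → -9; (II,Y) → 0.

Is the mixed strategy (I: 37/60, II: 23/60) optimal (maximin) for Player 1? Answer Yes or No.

No

Against X this mix gives (37/60)·7 + (23/60)·(-9) = 13/15.
Against Y this mix gives (37/60)·(-4) + (23/60)·0 = -37/15.
Player 2 will play Y, holding Player 1 to -37/15. Shifting weight toward the row that does better against Y would raise this floor (the equalizing mix achieves -9/5 against both Y and X), so the proposed strategy is not optimal.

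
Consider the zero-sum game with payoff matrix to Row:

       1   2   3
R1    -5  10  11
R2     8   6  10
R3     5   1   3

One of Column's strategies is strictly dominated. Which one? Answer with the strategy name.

2 holds Row's payoff strictly below 3 in every row: 10 < 11, 6 < 10, 1 < 3.
So 3 is strictly dominated for Column.

3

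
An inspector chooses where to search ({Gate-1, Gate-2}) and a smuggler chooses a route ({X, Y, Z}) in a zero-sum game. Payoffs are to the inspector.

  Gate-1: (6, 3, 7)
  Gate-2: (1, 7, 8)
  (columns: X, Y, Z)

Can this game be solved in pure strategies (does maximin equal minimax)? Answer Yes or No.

Row minima: Gate-1 → 3, Gate-2 → 1; maximin = 3.
Column maxima: X → 6, Y → 7, Z → 8; minimax = 6.
3 ≠ 6, so no pure-strategy equilibrium exists.

No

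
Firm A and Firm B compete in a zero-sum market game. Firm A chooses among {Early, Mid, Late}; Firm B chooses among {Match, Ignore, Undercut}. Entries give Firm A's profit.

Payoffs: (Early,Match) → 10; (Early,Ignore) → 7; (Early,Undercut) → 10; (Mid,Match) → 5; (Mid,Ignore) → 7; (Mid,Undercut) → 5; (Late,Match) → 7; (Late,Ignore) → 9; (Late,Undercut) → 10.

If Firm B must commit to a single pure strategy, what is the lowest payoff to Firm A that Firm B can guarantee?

Column maxima: Match → 10, Ignore → 9, Undercut → 10.
The smallest of these is 9.

9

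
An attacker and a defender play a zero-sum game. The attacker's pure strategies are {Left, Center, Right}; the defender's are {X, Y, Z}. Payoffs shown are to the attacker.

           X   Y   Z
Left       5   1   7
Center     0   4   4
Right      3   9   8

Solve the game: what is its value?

Row minima: Left → 1, Center → 0, Right → 3; maximin = 3.
Column maxima: X → 5, Y → 9, Z → 8; minimax = 5.
3 ≠ 5, so there is no saddle point; optimal play is mixed.
Center is strictly dominated by Right, so the attacker never plays it.
Z is strictly dominated by X (it gives the attacker strictly more in every row), so the defender never plays it.
On the remaining 2×2 (Left, Right vs X, Y):
Let the attacker play Left with probability p. Expected payoff against X: 5p + 3(1−p) = 2p + 3; against Y: 1p + 9(1−p) = −8p + 9.
Setting these equal: 2p + 3 = −8p + 9 ⇒ 10p = 6 ⇒ p = 3/5, and the value is (2)·(3/5) + 3 = 21/5.
For the defender: with q = P(X), equating Left's and Right's payoffs gives 4q + 1 = −6q + 9 ⇒ q = 4/5.

21/5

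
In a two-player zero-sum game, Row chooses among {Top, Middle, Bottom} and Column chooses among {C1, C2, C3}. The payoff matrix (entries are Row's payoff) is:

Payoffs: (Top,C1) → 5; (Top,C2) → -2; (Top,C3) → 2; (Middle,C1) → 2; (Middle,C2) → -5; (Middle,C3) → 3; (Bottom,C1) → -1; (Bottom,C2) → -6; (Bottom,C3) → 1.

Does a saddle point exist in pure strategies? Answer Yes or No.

Yes

Row minima: Top → -2, Middle → -5, Bottom → -6; maximin = -2.
Column maxima: C1 → 5, C2 → -2, C3 → 3; minimax = -2.
maximin = minimax = -2, so a saddle point exists.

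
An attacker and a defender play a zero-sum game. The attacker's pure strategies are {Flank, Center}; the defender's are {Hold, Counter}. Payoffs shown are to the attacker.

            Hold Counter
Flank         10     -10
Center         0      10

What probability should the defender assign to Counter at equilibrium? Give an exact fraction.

Row minima: Flank → -10, Center → 0; maximin = 0.
Column maxima: Hold → 10, Counter → 10; minimax = 10.
0 ≠ 10, so there is no saddle point; optimal play is mixed.
Let the attacker play Flank with probability p. Expected payoff against Hold: 10p + 0(1−p) = 10p; against Counter: (-10)p + 10(1−p) = −20p + 10.
Setting these equal: 10p = −20p + 10 ⇒ 30p = 10 ⇒ p = 1/3, and the value is (10)·(1/3) = 10/3.
For the defender: with q = P(Hold), equating Flank's and Center's payoffs gives 20q − 10 = −10q + 10 ⇒ q = 2/3.

1/3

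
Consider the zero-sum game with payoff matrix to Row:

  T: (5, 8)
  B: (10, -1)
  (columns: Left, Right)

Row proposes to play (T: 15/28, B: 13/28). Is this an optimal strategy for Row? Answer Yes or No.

No

Against Left this mix gives (15/28)·5 + (13/28)·10 = 205/28.
Against Right this mix gives (15/28)·8 + (13/28)·(-1) = 107/28.
Column will play Right, holding Row to 107/28. Shifting weight toward the row that does better against Right would raise this floor (the equalizing mix achieves 85/14 against both Right and Left), so the proposed strategy is not optimal.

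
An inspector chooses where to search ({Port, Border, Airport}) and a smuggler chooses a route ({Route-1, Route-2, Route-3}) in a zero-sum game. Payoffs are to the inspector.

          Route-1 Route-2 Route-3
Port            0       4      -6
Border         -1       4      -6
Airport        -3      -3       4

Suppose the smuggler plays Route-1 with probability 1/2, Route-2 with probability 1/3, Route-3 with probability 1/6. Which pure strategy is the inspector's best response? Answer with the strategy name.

Expected payoff of Port: (1/2)·0 + (1/3)·4 + (1/6)·(-6) = 1/3.
Expected payoff of Border: (1/2)·(-1) + (1/3)·4 + (1/6)·(-6) = -1/6.
Expected payoff of Airport: (1/2)·(-3) + (1/3)·(-3) + (1/6)·4 = -11/6.
The largest is 1/3, so the inspector's best response is Port.

Port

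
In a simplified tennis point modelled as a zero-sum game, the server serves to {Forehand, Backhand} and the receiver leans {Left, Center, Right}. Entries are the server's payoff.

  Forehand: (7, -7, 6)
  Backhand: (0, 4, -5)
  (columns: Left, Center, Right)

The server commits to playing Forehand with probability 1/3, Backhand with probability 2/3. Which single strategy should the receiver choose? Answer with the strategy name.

Right

If the receiver plays Left, the server's expected payoff is (1/3)·7 + (2/3)·0 = 7/3.
If the receiver plays Center, the server's expected payoff is (1/3)·(-7) + (2/3)·4 = 1/3.
If the receiver plays Right, the server's expected payoff is (1/3)·6 + (2/3)·(-5) = -4/3.
The receiver minimizes the server's payoff; the smallest is -4/3, so the best response is Right.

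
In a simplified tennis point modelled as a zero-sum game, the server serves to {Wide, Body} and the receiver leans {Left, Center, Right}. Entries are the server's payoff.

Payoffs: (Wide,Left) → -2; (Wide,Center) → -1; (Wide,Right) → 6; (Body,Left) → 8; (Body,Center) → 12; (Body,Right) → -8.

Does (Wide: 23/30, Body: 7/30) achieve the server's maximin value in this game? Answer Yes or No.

No

Against Left this mix gives (23/30)·(-2) + (7/30)·8 = 1/3.
Against Center this mix gives (23/30)·(-1) + (7/30)·12 = 61/30.
Against Right this mix gives (23/30)·6 + (7/30)·(-8) = 41/15.
The receiver will play Left, holding the server to 1/3. Shifting weight toward the row that does better against Left would raise this floor (the equalizing mix achieves 4/3 against both Left and Right), so the proposed strategy is not optimal.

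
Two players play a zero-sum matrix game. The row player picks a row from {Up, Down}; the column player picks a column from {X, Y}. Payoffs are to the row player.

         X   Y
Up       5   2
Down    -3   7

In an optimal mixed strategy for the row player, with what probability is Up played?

10/13

Row minima: Up → 2, Down → -3; maximin = 2.
Column maxima: X → 5, Y → 7; minimax = 5.
2 ≠ 5, so there is no saddle point; optimal play is mixed.
Let the row player play Up with probability p. Expected payoff against X: 5p + (-3)(1−p) = 8p − 3; against Y: 2p + 7(1−p) = −5p + 7.
Setting these equal: 8p − 3 = −5p + 7 ⇒ 13p = 10 ⇒ p = 10/13, and the value is (8)·(10/13) − 3 = 41/13.
For the column player: with q = P(X), equating Up's and Down's payoffs gives 3q + 2 = −10q + 7 ⇒ q = 5/13.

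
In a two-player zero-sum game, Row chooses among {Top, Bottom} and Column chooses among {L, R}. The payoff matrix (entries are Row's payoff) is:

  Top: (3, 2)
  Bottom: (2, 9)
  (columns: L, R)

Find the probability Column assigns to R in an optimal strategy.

1/8

Row minima: Top → 2, Bottom → 2; maximin = 2.
Column maxima: L → 3, R → 9; minimax = 3.
2 ≠ 3, so there is no saddle point; optimal play is mixed.
Let Row play Top with probability p. Expected payoff against L: 3p + 2(1−p) = p + 2; against R: 2p + 9(1−p) = −7p + 9.
Setting these equal: p + 2 = −7p + 9 ⇒ 8p = 7 ⇒ p = 7/8, and the value is (1)·(7/8) + 2 = 23/8.
For Column: with q = P(L), equating Top's and Bottom's payoffs gives q + 2 = −7q + 9 ⇒ q = 7/8.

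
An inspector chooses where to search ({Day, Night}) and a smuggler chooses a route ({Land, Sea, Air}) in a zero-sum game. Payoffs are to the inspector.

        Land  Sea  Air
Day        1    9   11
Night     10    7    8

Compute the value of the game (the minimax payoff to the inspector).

83/11

Row minima: Day → 1, Night → 7; maximin = 7.
Column maxima: Land → 10, Sea → 9, Air → 11; minimax = 9.
7 ≠ 9, so there is no saddle point; optimal play is mixed.
Air is strictly dominated by Sea (it gives the inspector strictly more in every row), so the smuggler never plays it.
On the remaining 2×2 (Day, Night vs Land, Sea):
Let the inspector play Day with probability p. Expected payoff against Land: 1p + 10(1−p) = −9p + 10; against Sea: 9p + 7(1−p) = 2p + 7.
Setting these equal: −9p + 10 = 2p + 7 ⇒ −11p = -3 ⇒ p = 3/11, and the value is (-9)·(3/11) + 10 = 83/11.
For the smuggler: with q = P(Land), equating Day's and Night's payoffs gives −8q + 9 = 3q + 7 ⇒ q = 2/11.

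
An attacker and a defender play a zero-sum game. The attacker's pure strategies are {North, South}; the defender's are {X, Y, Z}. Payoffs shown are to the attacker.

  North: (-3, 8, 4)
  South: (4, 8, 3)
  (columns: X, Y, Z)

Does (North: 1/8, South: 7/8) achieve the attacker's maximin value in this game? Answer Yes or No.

Yes

Against X this mix gives (1/8)·(-3) + (7/8)·4 = 25/8.
Against Y this mix gives (1/8)·8 + (7/8)·8 = 8.
Against Z this mix gives (1/8)·4 + (7/8)·3 = 25/8.
All of the defender's active replies (X, Z) yield 25/8, and no column does worse for the attacker. The mix makes the defender indifferent and guarantees 25/8, so it is optimal.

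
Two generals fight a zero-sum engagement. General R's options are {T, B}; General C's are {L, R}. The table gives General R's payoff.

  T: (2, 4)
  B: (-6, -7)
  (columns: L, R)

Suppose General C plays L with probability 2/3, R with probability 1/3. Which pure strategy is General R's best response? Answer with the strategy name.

T

Expected payoff of T: (2/3)·2 + (1/3)·4 = 8/3.
Expected payoff of B: (2/3)·(-6) + (1/3)·(-7) = -19/3.
The largest is 8/3, so General R's best response is T.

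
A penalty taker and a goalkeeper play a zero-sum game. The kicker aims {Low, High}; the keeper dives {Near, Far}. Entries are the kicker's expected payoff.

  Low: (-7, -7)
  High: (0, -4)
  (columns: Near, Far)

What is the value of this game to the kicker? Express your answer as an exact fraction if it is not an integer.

Row minima: Low → -7, High → -4; maximin = -4.
Column maxima: Near → 0, Far → -4; minimax = -4.
Since maximin = minimax = -4, there is a saddle point and the value is -4.

-4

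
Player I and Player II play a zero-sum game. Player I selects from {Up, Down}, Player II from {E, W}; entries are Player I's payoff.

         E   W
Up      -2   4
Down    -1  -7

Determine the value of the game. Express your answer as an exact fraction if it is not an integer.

Row minima: Up → -2, Down → -7; maximin = -2.
Column maxima: E → -1, W → 4; minimax = -1.
-2 ≠ -1, so there is no saddle point; optimal play is mixed.
Let Player I play Up with probability p. Expected payoff against E: (-2)p + (-1)(1−p) = −p − 1; against W: 4p + (-7)(1−p) = 11p − 7.
Setting these equal: −p − 1 = 11p − 7 ⇒ −12p = -6 ⇒ p = 1/2, and the value is (-1)·(1/2) − 1 = -3/2.
For Player II: with q = P(E), equating Up's and Down's payoffs gives −6q + 4 = 6q − 7 ⇒ q = 11/12.

-3/2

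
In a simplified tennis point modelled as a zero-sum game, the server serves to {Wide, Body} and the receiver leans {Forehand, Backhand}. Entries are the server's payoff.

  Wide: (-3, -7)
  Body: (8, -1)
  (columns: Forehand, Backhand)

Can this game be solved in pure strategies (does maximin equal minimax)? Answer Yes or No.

Row minima: Wide → -7, Body → -1; maximin = -1.
Column maxima: Forehand → 8, Backhand → -1; minimax = -1.
maximin = minimax = -1, so a saddle point exists.

Yes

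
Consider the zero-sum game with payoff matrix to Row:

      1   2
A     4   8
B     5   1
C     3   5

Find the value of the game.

Row minima: A → 4, B → 1, C → 3; maximin = 4.
Column maxima: 1 → 5, 2 → 8; minimax = 5.
4 ≠ 5, so there is no saddle point; optimal play is mixed.
C is strictly dominated by A, so Row never plays it.
On the remaining 2×2 (A, B vs 1, 2):
Let Row play A with probability p. Expected payoff against 1: 4p + 5(1−p) = −p + 5; against 2: 8p + 1(1−p) = 7p + 1.
Setting these equal: −p + 5 = 7p + 1 ⇒ −8p = -4 ⇒ p = 1/2, and the value is (-1)·(1/2) + 5 = 9/2.
For Column: with q = P(1), equating A's and B's payoffs gives −4q + 8 = 4q + 1 ⇒ q = 7/8.

9/2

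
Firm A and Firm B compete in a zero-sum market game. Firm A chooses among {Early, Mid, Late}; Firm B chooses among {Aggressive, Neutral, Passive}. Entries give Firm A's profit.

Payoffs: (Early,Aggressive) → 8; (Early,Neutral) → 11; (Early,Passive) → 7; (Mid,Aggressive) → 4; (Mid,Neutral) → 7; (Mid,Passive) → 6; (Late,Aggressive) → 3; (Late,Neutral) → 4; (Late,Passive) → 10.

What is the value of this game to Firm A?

59/8

Row minima: Early → 7, Mid → 4, Late → 3; maximin = 7.
Column maxima: Aggressive → 8, Neutral → 11, Passive → 10; minimax = 8.
7 ≠ 8, so there is no saddle point; optimal play is mixed.
Mid is strictly dominated by Early, so Firm A never plays it.
Neutral is strictly dominated by Aggressive (it gives Firm A strictly more in every row), so Firm B never plays it.
On the remaining 2×2 (Early, Late vs Aggressive, Passive):
Let Firm A play Early with probability p. Expected payoff against Aggressive: 8p + 3(1−p) = 5p + 3; against Passive: 7p + 10(1−p) = −3p + 10.
Setting these equal: 5p + 3 = −3p + 10 ⇒ 8p = 7 ⇒ p = 7/8, and the value is (5)·(7/8) + 3 = 59/8.
For Firm B: with q = P(Aggressive), equating Early's and Late's payoffs gives q + 7 = −7q + 10 ⇒ q = 3/8.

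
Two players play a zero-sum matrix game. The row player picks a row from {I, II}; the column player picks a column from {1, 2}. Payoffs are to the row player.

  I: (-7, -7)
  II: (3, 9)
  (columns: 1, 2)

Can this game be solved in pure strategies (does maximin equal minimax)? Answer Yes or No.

Row minima: I → -7, II → 3; maximin = 3.
Column maxima: 1 → 3, 2 → 9; minimax = 3.
maximin = minimax = 3, so a saddle point exists.

Yes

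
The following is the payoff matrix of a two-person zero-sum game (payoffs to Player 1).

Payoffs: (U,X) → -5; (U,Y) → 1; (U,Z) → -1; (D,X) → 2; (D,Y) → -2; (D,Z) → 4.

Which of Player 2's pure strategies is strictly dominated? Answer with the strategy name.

X holds Player 1's payoff strictly below Z in every row: -5 < -1, 2 < 4.
So Z is strictly dominated for Player 2.

Z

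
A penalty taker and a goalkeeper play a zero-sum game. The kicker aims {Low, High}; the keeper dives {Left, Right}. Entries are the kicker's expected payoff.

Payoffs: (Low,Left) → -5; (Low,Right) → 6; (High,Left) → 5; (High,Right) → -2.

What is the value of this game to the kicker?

10/9

Row minima: Low → -5, High → -2; maximin = -2.
Column maxima: Left → 5, Right → 6; minimax = 5.
-2 ≠ 5, so there is no saddle point; optimal play is mixed.
Let the kicker play Low with probability p. Expected payoff against Left: (-5)p + 5(1−p) = −10p + 5; against Right: 6p + (-2)(1−p) = 8p − 2.
Setting these equal: −10p + 5 = 8p − 2 ⇒ −18p = -7 ⇒ p = 7/18, and the value is (-10)·(7/18) + 5 = 10/9.
For the keeper: with q = P(Left), equating Low's and High's payoffs gives −11q + 6 = 7q − 2 ⇒ q = 4/9.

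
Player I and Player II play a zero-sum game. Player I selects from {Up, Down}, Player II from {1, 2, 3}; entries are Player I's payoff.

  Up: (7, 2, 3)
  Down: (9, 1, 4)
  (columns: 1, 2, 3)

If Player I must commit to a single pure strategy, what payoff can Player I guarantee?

Row minima: Up → 2, Down → 1.
The best of these is 2.

2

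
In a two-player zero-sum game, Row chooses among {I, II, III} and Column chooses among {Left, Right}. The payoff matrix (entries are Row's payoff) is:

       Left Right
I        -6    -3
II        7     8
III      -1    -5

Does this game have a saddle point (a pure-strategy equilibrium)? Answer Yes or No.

Yes

Row minima: I → -6, II → 7, III → -5; maximin = 7.
Column maxima: Left → 7, Right → 8; minimax = 7.
maximin = minimax = 7, so a saddle point exists.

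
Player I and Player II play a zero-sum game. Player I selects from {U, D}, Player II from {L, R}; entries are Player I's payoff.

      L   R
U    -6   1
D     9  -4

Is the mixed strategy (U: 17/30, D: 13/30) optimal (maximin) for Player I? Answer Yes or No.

No

Against L this mix gives (17/30)·(-6) + (13/30)·9 = 1/2.
Against R this mix gives (17/30)·1 + (13/30)·(-4) = -7/6.
Player II will play R, holding Player I to -7/6. Shifting weight toward the row that does better against R would raise this floor (the equalizing mix achieves -3/4 against both R and L), so the proposed strategy is not optimal.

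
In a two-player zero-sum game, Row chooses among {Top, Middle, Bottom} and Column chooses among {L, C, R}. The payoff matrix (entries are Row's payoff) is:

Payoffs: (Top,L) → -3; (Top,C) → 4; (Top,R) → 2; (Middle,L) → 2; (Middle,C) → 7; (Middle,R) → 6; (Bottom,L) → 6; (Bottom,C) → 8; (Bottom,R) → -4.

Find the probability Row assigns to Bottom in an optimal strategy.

Row minima: Top → -3, Middle → 2, Bottom → -4; maximin = 2.
Column maxima: L → 6, C → 8, R → 6; minimax = 6.
2 ≠ 6, so there is no saddle point; optimal play is mixed.
Top is strictly dominated by Middle, so Row never plays it.
C is strictly dominated by L (it gives Row strictly more in every row), so Column never plays it.
On the remaining 2×2 (Middle, Bottom vs L, R):
Let Row play Middle with probability p. Expected payoff against L: 2p + 6(1−p) = −4p + 6; against R: 6p + (-4)(1−p) = 10p − 4.
Setting these equal: −4p + 6 = 10p − 4 ⇒ −14p = -10 ⇒ p = 5/7, and the value is (-4)·(5/7) + 6 = 22/7.
For Column: with q = P(L), equating Middle's and Bottom's payoffs gives −4q + 6 = 10q − 4 ⇒ q = 5/7.

2/7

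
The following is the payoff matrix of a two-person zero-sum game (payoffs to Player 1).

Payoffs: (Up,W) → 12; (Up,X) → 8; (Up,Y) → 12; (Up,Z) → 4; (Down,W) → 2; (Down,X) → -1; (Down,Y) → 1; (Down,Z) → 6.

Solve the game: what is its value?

52/11

Row minima: Up → 4, Down → -1; maximin = 4.
Column maxima: W → 12, X → 8, Y → 12, Z → 6; minimax = 6.
4 ≠ 6, so there is no saddle point; optimal play is mixed.
W is strictly dominated by X (it gives Player 1 strictly more in every row), so Player 2 never plays it.
Y is strictly dominated by X (it gives Player 1 strictly more in every row), so Player 2 never plays it.
On the remaining 2×2 (Up, Down vs X, Z):
Let Player 1 play Up with probability p. Expected payoff against X: 8p + (-1)(1−p) = 9p − 1; against Z: 4p + 6(1−p) = −2p + 6.
Setting these equal: 9p − 1 = −2p + 6 ⇒ 11p = 7 ⇒ p = 7/11, and the value is (9)·(7/11) − 1 = 52/11.
For Player 2: with q = P(X), equating Up's and Down's payoffs gives 4q + 4 = −7q + 6 ⇒ q = 2/11.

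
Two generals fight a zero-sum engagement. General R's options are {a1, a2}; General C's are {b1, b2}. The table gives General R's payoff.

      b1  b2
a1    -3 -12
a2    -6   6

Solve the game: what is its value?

-30/7

Row minima: a1 → -12, a2 → -6; maximin = -6.
Column maxima: b1 → -3, b2 → 6; minimax = -3.
-6 ≠ -3, so there is no saddle point; optimal play is mixed.
Let General R play a1 with probability p. Expected payoff against b1: (-3)p + (-6)(1−p) = 3p − 6; against b2: (-12)p + 6(1−p) = −18p + 6.
Setting these equal: 3p − 6 = −18p + 6 ⇒ 21p = 12 ⇒ p = 4/7, and the value is (3)·(4/7) − 6 = -30/7.
For General C: with q = P(b1), equating a1's and a2's payoffs gives 9q − 12 = −12q + 6 ⇒ q = 6/7.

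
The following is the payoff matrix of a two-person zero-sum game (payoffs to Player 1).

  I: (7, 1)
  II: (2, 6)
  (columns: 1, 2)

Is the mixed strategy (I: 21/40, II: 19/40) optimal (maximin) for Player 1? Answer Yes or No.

No

Against 1 this mix gives (21/40)·7 + (19/40)·2 = 37/8.
Against 2 this mix gives (21/40)·1 + (19/40)·6 = 27/8.
Player 2 will play 2, holding Player 1 to 27/8. Shifting weight toward the row that does better against 2 would raise this floor (the equalizing mix achieves 4 against both 2 and 1), so the proposed strategy is not optimal.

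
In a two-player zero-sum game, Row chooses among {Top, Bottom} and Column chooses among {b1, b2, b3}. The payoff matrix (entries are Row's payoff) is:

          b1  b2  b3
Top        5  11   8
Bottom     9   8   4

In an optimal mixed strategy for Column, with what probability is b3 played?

Row minima: Top → 5, Bottom → 4; maximin = 5.
Column maxima: b1 → 9, b2 → 11, b3 → 8; minimax = 8.
5 ≠ 8, so there is no saddle point; optimal play is mixed.
b2 is strictly dominated by b3 (it gives Row strictly more in every row), so Column never plays it.
On the remaining 2×2 (Top, Bottom vs b1, b3):
Let Row play Top with probability p. Expected payoff against b1: 5p + 9(1−p) = −4p + 9; against b3: 8p + 4(1−p) = 4p + 4.
Setting these equal: −4p + 9 = 4p + 4 ⇒ −8p = -5 ⇒ p = 5/8, and the value is (-4)·(5/8) + 9 = 13/2.
For Column: with q = P(b1), equating Top's and Bottom's payoffs gives −3q + 8 = 5q + 4 ⇒ q = 1/2.

1/2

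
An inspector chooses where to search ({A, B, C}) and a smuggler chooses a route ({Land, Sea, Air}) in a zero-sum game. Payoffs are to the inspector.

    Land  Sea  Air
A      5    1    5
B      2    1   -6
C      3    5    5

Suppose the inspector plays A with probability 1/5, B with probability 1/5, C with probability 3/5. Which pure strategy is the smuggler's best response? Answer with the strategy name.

Air

If the smuggler plays Land, the inspector's expected payoff is (1/5)·5 + (1/5)·2 + (3/5)·3 = 16/5.
If the smuggler plays Sea, the inspector's expected payoff is (1/5)·1 + (1/5)·1 + (3/5)·5 = 17/5.
If the smuggler plays Air, the inspector's expected payoff is (1/5)·5 + (1/5)·(-6) + (3/5)·5 = 14/5.
The smuggler minimizes the inspector's payoff; the smallest is 14/5, so the best response is Air.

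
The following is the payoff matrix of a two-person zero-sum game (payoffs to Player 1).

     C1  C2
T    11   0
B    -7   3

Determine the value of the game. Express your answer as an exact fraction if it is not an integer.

11/7

Row minima: T → 0, B → -7; maximin = 0.
Column maxima: C1 → 11, C2 → 3; minimax = 3.
0 ≠ 3, so there is no saddle point; optimal play is mixed.
Let Player 1 play T with probability p. Expected payoff against C1: 11p + (-7)(1−p) = 18p − 7; against C2: 0p + 3(1−p) = −3p + 3.
Setting these equal: 18p − 7 = −3p + 3 ⇒ 21p = 10 ⇒ p = 10/21, and the value is (18)·(10/21) − 7 = 11/7.
For Player 2: with q = P(C1), equating T's and B's payoffs gives 11q = −10q + 3 ⇒ q = 1/7.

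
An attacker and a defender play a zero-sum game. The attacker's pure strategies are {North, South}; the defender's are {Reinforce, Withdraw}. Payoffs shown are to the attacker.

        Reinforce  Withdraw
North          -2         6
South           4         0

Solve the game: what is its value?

2

Row minima: North → -2, South → 0; maximin = 0.
Column maxima: Reinforce → 4, Withdraw → 6; minimax = 4.
0 ≠ 4, so there is no saddle point; optimal play is mixed.
Let the attacker play North with probability p. Expected payoff against Reinforce: (-2)p + 4(1−p) = −6p + 4; against Withdraw: 6p + 0(1−p) = 6p.
Setting these equal: −6p + 4 = 6p ⇒ −12p = -4 ⇒ p = 1/3, and the value is (-6)·(1/3) + 4 = 2.
For the defender: with q = P(Reinforce), equating North's and South's payoffs gives −8q + 6 = 4q ⇒ q = 1/2.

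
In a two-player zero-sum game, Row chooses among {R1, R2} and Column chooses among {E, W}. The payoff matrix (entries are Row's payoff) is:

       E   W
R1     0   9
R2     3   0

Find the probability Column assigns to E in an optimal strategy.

Row minima: R1 → 0, R2 → 0; maximin = 0.
Column maxima: E → 3, W → 9; minimax = 3.
0 ≠ 3, so there is no saddle point; optimal play is mixed.
Let Row play R1 with probability p. Expected payoff against E: 0p + 3(1−p) = −3p + 3; against W: 9p + 0(1−p) = 9p.
Setting these equal: −3p + 3 = 9p ⇒ −12p = -3 ⇒ p = 1/4, and the value is (-3)·(1/4) + 3 = 9/4.
For Column: with q = P(E), equating R1's and R2's payoffs gives −9q + 9 = 3q ⇒ q = 3/4.

3/4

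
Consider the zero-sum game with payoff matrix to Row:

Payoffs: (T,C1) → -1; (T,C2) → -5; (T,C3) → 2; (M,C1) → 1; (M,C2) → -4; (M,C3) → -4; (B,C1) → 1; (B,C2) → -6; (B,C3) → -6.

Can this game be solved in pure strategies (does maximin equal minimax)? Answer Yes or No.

Row minima: T → -5, M → -4, B → -6; maximin = -4.
Column maxima: C1 → 1, C2 → -4, C3 → 2; minimax = -4.
maximin = minimax = -4, so a saddle point exists.

Yes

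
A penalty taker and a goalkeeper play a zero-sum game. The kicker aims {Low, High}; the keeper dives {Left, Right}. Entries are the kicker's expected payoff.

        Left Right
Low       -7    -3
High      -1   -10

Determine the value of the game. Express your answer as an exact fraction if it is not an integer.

-67/13

Row minima: Low → -7, High → -10; maximin = -7.
Column maxima: Left → -1, Right → -3; minimax = -3.
-7 ≠ -3, so there is no saddle point; optimal play is mixed.
Let the kicker play Low with probability p. Expected payoff against Left: (-7)p + (-1)(1−p) = −6p − 1; against Right: (-3)p + (-10)(1−p) = 7p − 10.
Setting these equal: −6p − 1 = 7p − 10 ⇒ −13p = -9 ⇒ p = 9/13, and the value is (-6)·(9/13) − 1 = -67/13.
For the keeper: with q = P(Left), equating Low's and High's payoffs gives −4q − 3 = 9q − 10 ⇒ q = 7/13.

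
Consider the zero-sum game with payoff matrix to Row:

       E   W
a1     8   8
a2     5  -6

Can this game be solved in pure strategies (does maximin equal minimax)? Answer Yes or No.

Yes

Row minima: a1 → 8, a2 → -6; maximin = 8.
Column maxima: E → 8, W → 8; minimax = 8.
maximin = minimax = 8, so a saddle point exists.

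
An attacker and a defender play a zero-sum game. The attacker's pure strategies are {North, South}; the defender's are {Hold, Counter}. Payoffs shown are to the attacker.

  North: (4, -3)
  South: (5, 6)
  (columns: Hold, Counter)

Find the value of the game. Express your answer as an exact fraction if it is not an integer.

5

Row minima: North → -3, South → 5; maximin = 5.
Column maxima: Hold → 5, Counter → 6; minimax = 5.
Since maximin = minimax = 5, there is a saddle point and the value is 5.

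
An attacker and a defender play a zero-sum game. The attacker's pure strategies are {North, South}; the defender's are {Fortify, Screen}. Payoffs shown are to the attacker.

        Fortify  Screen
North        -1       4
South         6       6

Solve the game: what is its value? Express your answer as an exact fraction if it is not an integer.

Row minima: North → -1, South → 6; maximin = 6.
Column maxima: Fortify → 6, Screen → 6; minimax = 6.
Since maximin = minimax = 6, there is a saddle point and the value is 6.

6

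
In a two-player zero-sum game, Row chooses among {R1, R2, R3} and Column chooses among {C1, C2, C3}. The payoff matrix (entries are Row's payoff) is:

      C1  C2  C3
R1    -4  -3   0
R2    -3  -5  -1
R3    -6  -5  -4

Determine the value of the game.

-11/3

Row minima: R1 → -4, R2 → -5, R3 → -6; maximin = -4.
Column maxima: C1 → -3, C2 → -3, C3 → 0; minimax = -3.
-4 ≠ -3, so there is no saddle point; optimal play is mixed.
R3 is strictly dominated by R1, so Row never plays it.
C3 is strictly dominated by C1 (it gives Row strictly more in every row), so Column never plays it.
On the remaining 2×2 (R1, R2 vs C1, C2):
Let Row play R1 with probability p. Expected payoff against C1: (-4)p + (-3)(1−p) = −p − 3; against C2: (-3)p + (-5)(1−p) = 2p − 5.
Setting these equal: −p − 3 = 2p − 5 ⇒ −3p = -2 ⇒ p = 2/3, and the value is (-1)·(2/3) − 3 = -11/3.
For Column: with q = P(C1), equating R1's and R2's payoffs gives −q − 3 = 2q − 5 ⇒ q = 2/3.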